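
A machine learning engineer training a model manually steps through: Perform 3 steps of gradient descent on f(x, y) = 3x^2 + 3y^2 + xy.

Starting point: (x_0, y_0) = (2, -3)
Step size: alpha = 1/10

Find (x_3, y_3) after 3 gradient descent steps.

f(x,y) = 3x^2 + 3y^2 + xy
grad_x = 6x + 1y, grad_y = 6y + 1x
Step 1: grad = (9, -16), (11/10, -7/5)
Step 2: grad = (26/5, -73/10), (29/50, -67/100)
Step 3: grad = (281/100, -86/25), (299/1000, -163/500)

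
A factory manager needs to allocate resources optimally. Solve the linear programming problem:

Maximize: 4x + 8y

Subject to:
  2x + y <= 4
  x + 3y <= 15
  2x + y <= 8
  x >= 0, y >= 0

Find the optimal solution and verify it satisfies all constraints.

Feasible vertices: (0, 0), (0, 4), (2, 0)
Objective 4x + 8y at each vertex:
  (0, 0): 0
  (0, 4): 32
  (2, 0): 8
Maximum is 32 at (0, 4).
Verify constraints at (x, y) = (0, 4):
  2*0 + 1*4 = 4 <= 4 (active)
  1*0 + 3*4 = 12 <= 15
  2*0 + 1*4 = 4 <= 8
  x = 0 >= 0, y = 4 >= 0. All constraints satisfied.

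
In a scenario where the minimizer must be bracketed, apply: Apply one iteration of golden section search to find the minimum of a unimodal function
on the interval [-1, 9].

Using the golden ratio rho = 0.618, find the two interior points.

Golden section search on [-1, 9].
Golden ratio rho = 0.618 (approx).
Interior points:
  x_1 = -1 + (1-0.618)*10 = 2.8200
  x_2 = -1 + 0.618*10 = 5.1800
Compare f(x_1) and f(x_2) to determine which subinterval to keep.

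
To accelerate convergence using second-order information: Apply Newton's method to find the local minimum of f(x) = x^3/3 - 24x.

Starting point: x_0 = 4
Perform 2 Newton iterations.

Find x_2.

f(x) = x^3/3 - 24x
f'(x) = x^2 - 24, f''(x) = 2x
Newton update: x_{n+1} = x_n - (x_n^2 - 24)/(2*x_n)
Step 1: x_0 = 4, f'=-8, f''=8, x_1 = 5
Step 2: x_1 = 5, f'=1, f''=10, x_2 = 49/10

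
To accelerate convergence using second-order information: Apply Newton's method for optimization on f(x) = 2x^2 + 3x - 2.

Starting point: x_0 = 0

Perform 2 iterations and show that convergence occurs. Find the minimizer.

f(x) = 2x^2 + 3x - 2, f'(x) = 4x + (3), f''(x) = 4
Step 1: f'(0) = 3, x_1 = 0 - 3/4 = -3/4
Step 2: f'(-3/4) = 0, x_2 = -3/4 (converged)
Newton's method converges in 1 step for quadratics.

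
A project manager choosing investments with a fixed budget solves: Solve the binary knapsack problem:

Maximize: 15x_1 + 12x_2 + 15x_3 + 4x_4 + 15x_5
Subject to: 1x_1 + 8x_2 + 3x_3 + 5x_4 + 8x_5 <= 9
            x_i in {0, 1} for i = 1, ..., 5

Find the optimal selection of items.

Items: item 1 (v=15, w=1), item 2 (v=12, w=8), item 3 (v=15, w=3), item 4 (v=4, w=5), item 5 (v=15, w=8)
Capacity: 9
Checking all 32 subsets (w = total weight, v = total value):
  {}: w = 0, v = 0
  {1}: w = 1, v = 15
  {2}: w = 8, v = 12
  {3}: w = 3, v = 15
  {4}: w = 5, v = 4
  {5}: w = 8, v = 15
  {1, 2}: w = 9, v = 27
  {1, 3}: w = 4, v = 30
  {1, 4}: w = 6, v = 19
  {1, 5}: w = 9, v = 30
  {2, 3}: w = 11 > 9, infeasible
  {2, 4}: w = 13 > 9, infeasible
  {2, 5}: w = 16 > 9, infeasible
  {3, 4}: w = 8, v = 19
  {3, 5}: w = 11 > 9, infeasible
  {4, 5}: w = 13 > 9, infeasible
  {1, 2, 3}: w = 12 > 9, infeasible
  {1, 2, 4}: w = 14 > 9, infeasible
  {1, 2, 5}: w = 17 > 9, infeasible
  {1, 3, 4}: w = 9, v = 34
  {1, 3, 5}: w = 12 > 9, infeasible
  {1, 4, 5}: w = 14 > 9, infeasible
  {2, 3, 4}: w = 16 > 9, infeasible
  {2, 3, 5}: w = 19 > 9, infeasible
  {2, 4, 5}: w = 21 > 9, infeasible
  {3, 4, 5}: w = 16 > 9, infeasible
  {1, 2, 3, 4}: w = 17 > 9, infeasible
  {1, 2, 3, 5}: w = 20 > 9, infeasible
  {1, 2, 4, 5}: w = 22 > 9, infeasible
  {1, 3, 4, 5}: w = 17 > 9, infeasible
  {2, 3, 4, 5}: w = 24 > 9, infeasible
  {1, 2, 3, 4, 5}: w = 25 > 9, infeasible
Best feasible subset: items [1, 3, 4]
Total weight: 9 <= 9, total value: 34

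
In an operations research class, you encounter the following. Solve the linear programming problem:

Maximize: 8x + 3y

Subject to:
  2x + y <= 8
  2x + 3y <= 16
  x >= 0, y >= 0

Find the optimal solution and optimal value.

Feasible vertices: (0, 0), (0, 16/3), (2, 4), (4, 0)
Objective 8x + 3y at each:
  (0, 0): 0
  (0, 16/3): 16
  (2, 4): 28
  (4, 0): 32
Maximum is 32 at (4, 0).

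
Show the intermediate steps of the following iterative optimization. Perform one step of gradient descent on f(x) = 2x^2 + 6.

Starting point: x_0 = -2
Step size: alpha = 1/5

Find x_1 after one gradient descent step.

f(x) = 2x^2 + 6
f'(x) = 4x + 0
f'(-2) = 4*-2 + (0) = -8
x_1 = x_0 - alpha * f'(x_0) = -2 - 1/5 * -8 = -2/5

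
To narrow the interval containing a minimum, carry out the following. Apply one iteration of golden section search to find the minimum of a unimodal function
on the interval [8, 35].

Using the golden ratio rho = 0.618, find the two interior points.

Golden section search on [8, 35].
Golden ratio rho = 0.618 (approx).
Interior points:
  x_1 = 8 + (1-0.618)*27 = 18.3140
  x_2 = 8 + 0.618*27 = 24.6860
Compare f(x_1) and f(x_2) to determine which subinterval to keep.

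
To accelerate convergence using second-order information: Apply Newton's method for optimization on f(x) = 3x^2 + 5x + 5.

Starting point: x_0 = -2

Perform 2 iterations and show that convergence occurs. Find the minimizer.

f(x) = 3x^2 + 5x + 5, f'(x) = 6x + (5), f''(x) = 6
Step 1: f'(-2) = -7, x_1 = -2 - -7/6 = -5/6
Step 2: f'(-5/6) = 0, x_2 = -5/6 (converged)
Newton's method converges in 1 step for quadratics.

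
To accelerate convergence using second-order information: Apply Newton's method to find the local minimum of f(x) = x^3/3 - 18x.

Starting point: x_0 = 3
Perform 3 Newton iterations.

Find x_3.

f(x) = x^3/3 - 18x
f'(x) = x^2 - 18, f''(x) = 2x
Newton update: x_{n+1} = x_n - (x_n^2 - 18)/(2*x_n)
Step 1: x_0 = 3, f'=-9, f''=6, x_1 = 9/2
Step 2: x_1 = 9/2, f'=9/4, f''=9, x_2 = 17/4
Step 3: x_2 = 17/4, f'=1/16, f''=17/2, x_3 = 577/136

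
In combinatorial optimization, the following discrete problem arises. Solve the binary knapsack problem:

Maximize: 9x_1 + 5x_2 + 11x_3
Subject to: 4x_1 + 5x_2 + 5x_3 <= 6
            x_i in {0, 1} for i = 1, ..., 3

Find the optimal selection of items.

Items: item 1 (v=9, w=4), item 2 (v=5, w=5), item 3 (v=11, w=5)
Capacity: 6
Checking all 8 subsets (w = total weight, v = total value):
  {}: w = 0, v = 0
  {1}: w = 4, v = 9
  {2}: w = 5, v = 5
  {3}: w = 5, v = 11
  {1, 2}: w = 9 > 6, infeasible
  {1, 3}: w = 9 > 6, infeasible
  {2, 3}: w = 10 > 6, infeasible
  {1, 2, 3}: w = 14 > 6, infeasible
Best feasible subset: items [3]
Total weight: 5 <= 6, total value: 11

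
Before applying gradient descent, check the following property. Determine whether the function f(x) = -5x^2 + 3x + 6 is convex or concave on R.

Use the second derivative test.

f(x) = -5x^2 + 3x + 6
f'(x) = -10x + 3
f''(x) = -10
Since f''(x) = -10 < 0 for all x, f is concave on R.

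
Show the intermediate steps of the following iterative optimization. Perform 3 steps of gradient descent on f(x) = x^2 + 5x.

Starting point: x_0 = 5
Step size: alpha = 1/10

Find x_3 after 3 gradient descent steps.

f(x) = x^2 + 5x, f'(x) = 2x + (5)
Step 1: f'(5) = 15, x_1 = 5 - 1/10 * 15 = 7/2
Step 2: f'(7/2) = 12, x_2 = 7/2 - 1/10 * 12 = 23/10
Step 3: f'(23/10) = 48/5, x_3 = 23/10 - 1/10 * 48/5 = 67/50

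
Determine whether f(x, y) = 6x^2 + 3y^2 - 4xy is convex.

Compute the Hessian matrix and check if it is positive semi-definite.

f(x,y) = 6x^2 + 3y^2 - 4xy
Hessian H = [[12, -4], [-4, 6]]
trace(H) = 18, det(H) = 56
Eigenvalues: (18 +/- sqrt(100)) / 2 = 14, 4
Since both eigenvalues > 0, f is convex.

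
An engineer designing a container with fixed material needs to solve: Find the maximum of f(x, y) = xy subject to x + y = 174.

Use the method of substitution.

Substitute y = 174 - x into f(x,y) = xy:
g(x) = x(174 - x) = 174x - x^2
g'(x) = 174 - 2x = 0  =>  x = 87
y = 174 - 87 = 87
Maximum value = 87 * 87 = 7569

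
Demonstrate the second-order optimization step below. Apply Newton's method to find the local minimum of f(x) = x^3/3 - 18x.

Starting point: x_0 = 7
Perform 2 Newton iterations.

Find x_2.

f(x) = x^3/3 - 18x
f'(x) = x^2 - 18, f''(x) = 2x
Newton update: x_{n+1} = x_n - (x_n^2 - 18)/(2*x_n)
Step 1: x_0 = 7, f'=31, f''=14, x_1 = 67/14
Step 2: x_1 = 67/14, f'=961/196, f''=67/7, x_2 = 8017/1876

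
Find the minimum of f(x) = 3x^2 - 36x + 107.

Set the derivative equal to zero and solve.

f(x) = 3x^2 - 36x + 107
f'(x) = 6x + (-36) = 0
x = 36/6 = 6
f(6) = -1
Since f''(x) = 6 > 0, this is a minimum.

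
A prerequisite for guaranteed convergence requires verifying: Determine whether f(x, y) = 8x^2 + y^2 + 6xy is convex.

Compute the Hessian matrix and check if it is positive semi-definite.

f(x,y) = 8x^2 + y^2 + 6xy
Hessian H = [[16, 6], [6, 2]]
trace(H) = 18, det(H) = -4
Eigenvalues: (18 +/- sqrt(340)) / 2 = 18.22, -0.2195
Since not both eigenvalues positive, f is neither convex nor concave.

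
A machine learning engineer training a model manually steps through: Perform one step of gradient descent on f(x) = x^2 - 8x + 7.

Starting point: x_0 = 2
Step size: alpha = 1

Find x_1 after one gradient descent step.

f(x) = x^2 - 8x + 7
f'(x) = 2x - 8
f'(2) = 2*2 + (-8) = -4
x_1 = x_0 - alpha * f'(x_0) = 2 - 1 * -4 = 6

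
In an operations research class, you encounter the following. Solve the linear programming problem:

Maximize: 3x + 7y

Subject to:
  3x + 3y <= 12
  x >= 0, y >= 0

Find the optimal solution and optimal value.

The feasible region has vertices at [(0, 0), (4, 0), (0, 4)].
Checking objective 3x + 7y at each vertex:
  (0, 0): 3*0 + 7*0 = 0
  (4, 0): 3*4 + 7*0 = 12
  (0, 4): 3*0 + 7*4 = 28
Maximum is 28 at (0, 4).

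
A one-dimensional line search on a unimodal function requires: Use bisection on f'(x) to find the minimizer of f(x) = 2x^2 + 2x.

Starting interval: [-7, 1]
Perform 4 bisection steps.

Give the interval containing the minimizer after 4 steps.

Finding critical point of f(x) = 2x^2 + 2x using bisection on f'(x) = 4x + 2.
f'(x) = 0 when x = -1/2.
Starting interval: [-7, 1]
Step 1: mid = -3, f'(mid) = -10, new interval = [-3, 1]
Step 2: mid = -1, f'(mid) = -2, new interval = [-1, 1]
Step 3: mid = 0, f'(mid) = 2, new interval = [-1, 0]
Step 4: mid = -1/2, f'(mid) = 0, new interval = [-1/2, -1/2]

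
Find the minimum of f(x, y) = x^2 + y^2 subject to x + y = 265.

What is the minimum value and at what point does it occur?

Substitute y = 265 - x into f(x,y) = x^2 + y^2:
g(x) = x^2 + (265 - x)^2 = 2x^2 - 530x + 70225
g'(x) = 4x - 530 = 0  =>  x = 265/2
y = 265 - 265/2 = 265/2
Minimum value = (265/2)^2 + (265/2)^2 = 70225/2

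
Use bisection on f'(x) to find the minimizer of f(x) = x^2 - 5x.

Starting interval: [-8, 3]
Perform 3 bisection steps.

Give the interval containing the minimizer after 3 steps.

Finding critical point of f(x) = x^2 - 5x using bisection on f'(x) = 2x + -5.
f'(x) = 0 when x = 5/2.
Starting interval: [-8, 3]
Step 1: mid = -5/2, f'(mid) = -10, new interval = [-5/2, 3]
Step 2: mid = 1/4, f'(mid) = -9/2, new interval = [1/4, 3]
Step 3: mid = 13/8, f'(mid) = -7/4, new interval = [13/8, 3]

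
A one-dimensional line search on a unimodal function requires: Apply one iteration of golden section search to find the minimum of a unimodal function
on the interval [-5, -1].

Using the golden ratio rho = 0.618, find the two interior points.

Golden section search on [-5, -1].
Golden ratio rho = 0.618 (approx).
Interior points:
  x_1 = -5 + (1-0.618)*4 = -3.4720
  x_2 = -5 + 0.618*4 = -2.5280
Compare f(x_1) and f(x_2) to determine which subinterval to keep.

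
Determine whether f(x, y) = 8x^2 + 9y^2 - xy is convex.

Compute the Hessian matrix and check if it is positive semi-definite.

f(x,y) = 8x^2 + 9y^2 - xy
Hessian H = [[16, -1], [-1, 18]]
trace(H) = 34, det(H) = 287
Eigenvalues: (34 +/- sqrt(8)) / 2 = 18.41, 15.59
Since both eigenvalues > 0, f is convex.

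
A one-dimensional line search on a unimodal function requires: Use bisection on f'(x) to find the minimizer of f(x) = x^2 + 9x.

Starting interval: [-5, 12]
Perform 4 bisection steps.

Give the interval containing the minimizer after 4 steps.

Finding critical point of f(x) = x^2 + 9x using bisection on f'(x) = 2x + 9.
f'(x) = 0 when x = -9/2.
Starting interval: [-5, 12]
Step 1: mid = 7/2, f'(mid) = 16, new interval = [-5, 7/2]
Step 2: mid = -3/4, f'(mid) = 15/2, new interval = [-5, -3/4]
Step 3: mid = -23/8, f'(mid) = 13/4, new interval = [-5, -23/8]
Step 4: mid = -63/16, f'(mid) = 9/8, new interval = [-5, -63/16]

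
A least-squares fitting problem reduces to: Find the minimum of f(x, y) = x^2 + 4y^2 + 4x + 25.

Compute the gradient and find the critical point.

f(x,y) = x^2 + 4y^2 + 4x + 25
df/dx = 2x + (4) = 0  =>  x = -2
df/dy = 8y + (0) = 0  =>  y = 0
f(-2, 0) = 1*(-2)^2 + 4*(0)^2 + 4*(-2) + 25 = 21
Hessian is diagonal with entries 2, 8 > 0, so this is a minimum.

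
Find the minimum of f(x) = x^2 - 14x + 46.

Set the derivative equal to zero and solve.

f(x) = x^2 - 14x + 46
f'(x) = 2x + (-14) = 0
x = 14/2 = 7
f(7) = -3
Since f''(x) = 2 > 0, this is a minimum.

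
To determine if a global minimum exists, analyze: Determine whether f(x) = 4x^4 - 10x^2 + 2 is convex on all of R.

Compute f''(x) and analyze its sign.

f(x) = 4x^4 - 10x^2 + 2
f'(x) = 16x^3 + -20x
f''(x) = 48x^2 + -20
f''(0) = -20 < 0, so not convex near x = 0
Therefore, f is not globally convex on R.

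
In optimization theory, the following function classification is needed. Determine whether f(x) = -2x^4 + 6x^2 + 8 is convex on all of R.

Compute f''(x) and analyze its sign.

f(x) = -2x^4 + 6x^2 + 8
f'(x) = -8x^3 + 12x
f''(x) = -24x^2 + 12
f''(x) = -24x^2 + 12 -> -inf as |x| -> inf
Therefore, f is not globally convex on R.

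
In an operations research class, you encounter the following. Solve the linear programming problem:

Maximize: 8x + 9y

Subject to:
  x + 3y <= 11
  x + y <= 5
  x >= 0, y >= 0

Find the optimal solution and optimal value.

Feasible vertices: (0, 0), (0, 11/3), (2, 3), (5, 0)
Objective 8x + 9y at each:
  (0, 0): 0
  (0, 11/3): 33
  (2, 3): 43
  (5, 0): 40
Maximum is 43 at (2, 3).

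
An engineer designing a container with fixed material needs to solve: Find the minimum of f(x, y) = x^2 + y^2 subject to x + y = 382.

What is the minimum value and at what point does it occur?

Substitute y = 382 - x into f(x,y) = x^2 + y^2:
g(x) = x^2 + (382 - x)^2 = 2x^2 - 764x + 145924
g'(x) = 4x - 764 = 0  =>  x = 191
y = 382 - 191 = 191
Minimum value = 191^2 + 191^2 = 72962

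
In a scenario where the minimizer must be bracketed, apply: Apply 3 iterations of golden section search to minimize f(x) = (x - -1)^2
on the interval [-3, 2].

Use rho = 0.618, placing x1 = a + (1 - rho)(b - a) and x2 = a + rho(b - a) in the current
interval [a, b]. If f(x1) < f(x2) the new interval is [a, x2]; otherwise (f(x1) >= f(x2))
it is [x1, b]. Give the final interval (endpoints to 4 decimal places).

Golden section search for min of f(x) = (x - -1)^2 on [-3, 2].
Each step: x1 = a + (1 - rho)(b - a), x2 = a + rho(b - a); if f(x1) < f(x2) keep [a, x2], otherwise keep [x1, b].
Step 1: [-3.0000, 2.0000], x1=-1.0900 (f=0.0081), x2=0.0900 (f=1.1881); f(x1) < f(x2) => keep [-3.0000, 0.0900]
Step 2: [-3.0000, 0.0900], x1=-1.8196 (f=0.6718), x2=-1.0904 (f=0.0082); f(x1) > f(x2) => keep [-1.8196, 0.0900]
Step 3: [-1.8196, 0.0900], x1=-1.0901 (f=0.0081), x2=-0.6395 (f=0.1300); f(x1) < f(x2) => keep [-1.8196, -0.6395]
Final interval: [-1.8196, -0.6395]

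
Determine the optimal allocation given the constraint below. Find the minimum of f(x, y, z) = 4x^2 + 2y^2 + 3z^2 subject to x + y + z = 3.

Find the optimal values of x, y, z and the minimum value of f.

Using Lagrange multipliers on f = 4x^2 + 2y^2 + 3z^2 with constraint x + y + z = 3:
Conditions: 2*4*x = lambda, 2*2*y = lambda, 2*3*z = lambda
So x = lambda/8, y = lambda/4, z = lambda/6
Substituting into constraint: lambda * (13/24) = 3
lambda = 72/13
x = 9/13, y = 18/13, z = 12/13
Minimum value = 108/13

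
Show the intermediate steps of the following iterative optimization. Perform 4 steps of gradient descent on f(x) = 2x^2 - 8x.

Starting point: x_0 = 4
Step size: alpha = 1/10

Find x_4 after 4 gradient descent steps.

f(x) = 2x^2 - 8x, f'(x) = 4x + (-8)
Step 1: f'(4) = 8, x_1 = 4 - 1/10 * 8 = 16/5
Step 2: f'(16/5) = 24/5, x_2 = 16/5 - 1/10 * 24/5 = 68/25
Step 3: f'(68/25) = 72/25, x_3 = 68/25 - 1/10 * 72/25 = 304/125
Step 4: f'(304/125) = 216/125, x_4 = 304/125 - 1/10 * 216/125 = 1412/625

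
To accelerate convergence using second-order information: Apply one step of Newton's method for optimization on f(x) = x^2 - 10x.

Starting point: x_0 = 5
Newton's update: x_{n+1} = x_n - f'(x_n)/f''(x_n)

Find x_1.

f(x) = x^2 - 10x
f'(x) = 2x + (-10), f''(x) = 2
Newton step: x_1 = x_0 - f'(x_0)/f''(x_0)
f'(5) = 0
x_1 = 5 - 0/2 = 5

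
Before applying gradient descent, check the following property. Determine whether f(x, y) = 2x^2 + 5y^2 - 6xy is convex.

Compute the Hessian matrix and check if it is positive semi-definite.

f(x,y) = 2x^2 + 5y^2 - 6xy
Hessian H = [[4, -6], [-6, 10]]
trace(H) = 14, det(H) = 4
Eigenvalues: (14 +/- sqrt(180)) / 2 = 13.71, 0.2918
Since both eigenvalues > 0, f is convex.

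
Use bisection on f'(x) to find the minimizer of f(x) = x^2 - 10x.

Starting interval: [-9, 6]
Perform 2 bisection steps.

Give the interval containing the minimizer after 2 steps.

Finding critical point of f(x) = x^2 - 10x using bisection on f'(x) = 2x + -10.
f'(x) = 0 when x = 5.
Starting interval: [-9, 6]
Step 1: mid = -3/2, f'(mid) = -13, new interval = [-3/2, 6]
Step 2: mid = 9/4, f'(mid) = -11/2, new interval = [9/4, 6]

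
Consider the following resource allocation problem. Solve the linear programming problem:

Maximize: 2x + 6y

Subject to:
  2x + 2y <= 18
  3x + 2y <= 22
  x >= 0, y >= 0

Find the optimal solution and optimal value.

Feasible vertices: (0, 0), (0, 9), (4, 5), (22/3, 0)
Objective 2x + 6y at each:
  (0, 0): 0
  (0, 9): 54
  (4, 5): 38
  (22/3, 0): 44/3
Maximum is 54 at (0, 9).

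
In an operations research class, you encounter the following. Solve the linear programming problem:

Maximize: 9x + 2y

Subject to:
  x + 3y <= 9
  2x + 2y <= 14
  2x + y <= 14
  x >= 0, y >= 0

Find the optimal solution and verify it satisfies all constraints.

Feasible vertices: (0, 0), (0, 3), (6, 1), (7, 0)
Objective 9x + 2y at each vertex:
  (0, 0): 0
  (0, 3): 6
  (6, 1): 56
  (7, 0): 63
Maximum is 63 at (7, 0).
Verify constraints at (x, y) = (7, 0):
  1*7 + 3*0 = 7 <= 9
  2*7 + 2*0 = 14 <= 14 (active)
  2*7 + 1*0 = 14 <= 14 (active)
  x = 7 >= 0, y = 0 >= 0. All constraints satisfied.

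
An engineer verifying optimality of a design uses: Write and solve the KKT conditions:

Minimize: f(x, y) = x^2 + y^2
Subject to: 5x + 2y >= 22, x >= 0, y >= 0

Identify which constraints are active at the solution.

KKT conditions for min x^2 + y^2 s.t. 5x + 2y >= 22, x >= 0, y >= 0:
Stationarity: 2x = mu*5 + mu_x, 2y = mu*2 + mu_y, with mu, mu_x, mu_y >= 0
Complementary slackness: mu*(5x + 2y - 22) = 0, mu_x*x = 0, mu_y*y = 0
(0, 0) is infeasible (5*0 + 2*0 < 22), so if mu = 0 stationarity would force x = mu_x/2 >= 0, y = mu_y/2 >= 0 with mu_x*x = mu_y*y = 0, i.e. x = y = 0: contradiction. Hence mu > 0 and 5x + 2y = 22 is active.
Try x > 0, y > 0 (so mu_x = mu_y = 0): x = 5*mu/2, y = 2*mu/2
Substitute: 5*(5*mu/2) + 2*(2*mu/2) = 22
  mu*29/2 = 22 => mu = 44/29
x* = 110/29 > 0, y* = 44/29 > 0, consistent with mu_x = mu_y = 0.
f is convex and the constraints are linear, so this KKT point is the global minimum.
f* = 484/29
Active constraints: 5x + 2y >= 22 (holds with equality, mu = 44/29 > 0); x >= 0 and y >= 0 are inactive (mu_x = mu_y = 0).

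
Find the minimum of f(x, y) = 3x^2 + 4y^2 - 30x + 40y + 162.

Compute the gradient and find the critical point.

f(x,y) = 3x^2 + 4y^2 - 30x + 40y + 162
df/dx = 6x + (-30) = 0  =>  x = 5
df/dy = 8y + (40) = 0  =>  y = -5
f(5, -5) = 3*(5)^2 + 4*(-5)^2 + -30*(5) + 40*(-5) + 162 = -13
Hessian is diagonal with entries 6, 8 > 0, so this is a minimum.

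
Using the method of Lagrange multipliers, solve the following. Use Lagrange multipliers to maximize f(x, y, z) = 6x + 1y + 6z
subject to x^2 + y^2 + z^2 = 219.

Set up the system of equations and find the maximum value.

Lagrange conditions: 6 = 2*lambda*x, 1 = 2*lambda*y, 6 = 2*lambda*z
So x:6 = y:1 = z:6, i.e. x = 6t, y = 1t, z = 6t
Constraint: t^2*(6^2 + 1^2 + 6^2) = 219
  t^2 * 73 = 219  =>  t = sqrt(3)
Maximum = 6*6t + 1*1t + 6*6t = 73*sqrt(3) = sqrt(15987)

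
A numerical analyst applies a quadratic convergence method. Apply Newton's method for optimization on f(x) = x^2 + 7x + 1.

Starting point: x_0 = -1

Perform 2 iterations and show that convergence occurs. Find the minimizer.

f(x) = x^2 + 7x + 1, f'(x) = 2x + (7), f''(x) = 2
Step 1: f'(-1) = 5, x_1 = -1 - 5/2 = -7/2
Step 2: f'(-7/2) = 0, x_2 = -7/2 (converged)
Newton's method converges in 1 step for quadratics.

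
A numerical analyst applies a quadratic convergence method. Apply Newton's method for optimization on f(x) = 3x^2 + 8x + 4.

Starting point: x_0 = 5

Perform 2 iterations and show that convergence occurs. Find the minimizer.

f(x) = 3x^2 + 8x + 4, f'(x) = 6x + (8), f''(x) = 6
Step 1: f'(5) = 38, x_1 = 5 - 38/6 = -4/3
Step 2: f'(-4/3) = 0, x_2 = -4/3 (converged)
Newton's method converges in 1 step for quadratics.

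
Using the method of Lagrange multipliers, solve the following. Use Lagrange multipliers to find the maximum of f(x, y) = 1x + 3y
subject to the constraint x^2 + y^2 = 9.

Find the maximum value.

Set up Lagrange conditions: grad f = lambda * grad g
  1 = 2*lambda*x
  3 = 2*lambda*y
From these: x/y = 1/3, so x = 1t, y = 3t for some t.
Substitute into constraint: (1t)^2 + (3t)^2 = 9
  t^2 * 10 = 9
  t = sqrt(9/10)
Maximum = 1*x + 3*y = (1^2 + 3^2)*t = 10 * sqrt(9/10) = sqrt(90)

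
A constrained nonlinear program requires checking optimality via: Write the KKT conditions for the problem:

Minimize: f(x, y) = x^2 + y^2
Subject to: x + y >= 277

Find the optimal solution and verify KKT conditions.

KKT conditions for min x^2 + y^2 s.t. x + y >= 277:
Stationarity: 2x = mu, 2y = mu
So x = y = mu/2.
Complementary slackness: mu*(x + y - 277) = 0
Primal feasibility: x + y >= 277; dual feasibility: mu >= 0
If mu = 0 then x = y = 0, but 0 + 0 < 277 is infeasible, so the constraint is active.
Constraint active: x + y = 2*(mu/2) = 277 => mu = 277
x = y = 277/2, f = 76729/2
Verify: stationarity 2*(277/2) = 277 = mu; primal 277/2 + 277/2 = 277 >= 277; dual mu = 277 >= 0; complementary slackness 277*(277 - 277) = 0. All KKT conditions hold.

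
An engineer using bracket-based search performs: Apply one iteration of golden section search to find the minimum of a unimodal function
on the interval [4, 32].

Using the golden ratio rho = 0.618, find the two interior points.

Golden section search on [4, 32].
Golden ratio rho = 0.618 (approx).
Interior points:
  x_1 = 4 + (1-0.618)*28 = 14.6960
  x_2 = 4 + 0.618*28 = 21.3040
Compare f(x_1) and f(x_2) to determine which subinterval to keep.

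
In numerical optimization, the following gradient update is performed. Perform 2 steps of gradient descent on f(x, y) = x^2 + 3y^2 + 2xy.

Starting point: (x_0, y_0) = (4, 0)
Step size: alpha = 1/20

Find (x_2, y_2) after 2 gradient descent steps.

f(x,y) = x^2 + 3y^2 + 2xy
grad_x = 2x + 2y, grad_y = 6y + 2x
Step 1: grad = (8, 8), (18/5, -2/5)
Step 2: grad = (32/5, 24/5), (82/25, -16/25)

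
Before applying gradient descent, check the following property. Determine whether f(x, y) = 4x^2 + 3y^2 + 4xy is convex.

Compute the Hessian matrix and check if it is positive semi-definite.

f(x,y) = 4x^2 + 3y^2 + 4xy
Hessian H = [[8, 4], [4, 6]]
trace(H) = 14, det(H) = 32
Eigenvalues: (14 +/- sqrt(68)) / 2 = 11.12, 2.877
Since both eigenvalues > 0, f is convex.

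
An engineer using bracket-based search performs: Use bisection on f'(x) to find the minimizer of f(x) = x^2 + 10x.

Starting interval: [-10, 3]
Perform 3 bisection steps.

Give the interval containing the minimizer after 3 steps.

Finding critical point of f(x) = x^2 + 10x using bisection on f'(x) = 2x + 10.
f'(x) = 0 when x = -5.
Starting interval: [-10, 3]
Step 1: mid = -7/2, f'(mid) = 3, new interval = [-10, -7/2]
Step 2: mid = -27/4, f'(mid) = -7/2, new interval = [-27/4, -7/2]
Step 3: mid = -41/8, f'(mid) = -1/4, new interval = [-41/8, -7/2]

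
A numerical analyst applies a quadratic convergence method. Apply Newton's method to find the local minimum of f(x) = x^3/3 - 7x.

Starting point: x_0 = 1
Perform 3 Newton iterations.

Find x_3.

f(x) = x^3/3 - 7x
f'(x) = x^2 - 7, f''(x) = 2x
Newton update: x_{n+1} = x_n - (x_n^2 - 7)/(2*x_n)
Step 1: x_0 = 1, f'=-6, f''=2, x_1 = 4
Step 2: x_1 = 4, f'=9, f''=8, x_2 = 23/8
Step 3: x_2 = 23/8, f'=81/64, f''=23/4, x_3 = 977/368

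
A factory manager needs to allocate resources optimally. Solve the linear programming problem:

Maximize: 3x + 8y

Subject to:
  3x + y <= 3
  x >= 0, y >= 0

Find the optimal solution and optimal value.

The feasible region has vertices at [(0, 0), (1, 0), (0, 3)].
Checking objective 3x + 8y at each vertex:
  (0, 0): 3*0 + 8*0 = 0
  (1, 0): 3*1 + 8*0 = 3
  (0, 3): 3*0 + 8*3 = 24
Maximum is 24 at (0, 3).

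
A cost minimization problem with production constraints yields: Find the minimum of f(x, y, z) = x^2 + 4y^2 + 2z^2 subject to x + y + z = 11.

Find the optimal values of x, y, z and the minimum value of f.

Using Lagrange multipliers on f = x^2 + 4y^2 + 2z^2 with constraint x + y + z = 11:
Conditions: 2*1*x = lambda, 2*4*y = lambda, 2*2*z = lambda
So x = lambda/2, y = lambda/8, z = lambda/4
Substituting into constraint: lambda * (7/8) = 11
lambda = 88/7
x = 44/7, y = 11/7, z = 22/7
Minimum value = 484/7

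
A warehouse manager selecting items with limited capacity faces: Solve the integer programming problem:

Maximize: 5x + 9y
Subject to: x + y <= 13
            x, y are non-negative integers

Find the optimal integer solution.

Objective: 5x + 9y, constraint: x + y <= 13
Coefficient of y is 9 > coefficient of x is 5, so allocate the entire budget to y.
Optimal: x = 0, y = 13, value = 117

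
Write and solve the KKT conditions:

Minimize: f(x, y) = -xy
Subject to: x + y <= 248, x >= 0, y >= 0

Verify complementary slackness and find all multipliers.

Problem: min -xy s.t. x + y <= 248 (multiplier lambda), x >= 0 (mu_x), y >= 0 (mu_y)
KKT stationarity: -y + lambda - mu_x = 0, -x + lambda - mu_y = 0, with lambda, mu_x, mu_y >= 0
Complementary slackness: lambda*(x + y - 248) = 0, mu_x*x = 0, mu_y*y = 0
If lambda = 0: y = -mu_x <= 0 and x = -mu_y <= 0 force x = y = 0 with f = 0; but x = y = 124 is feasible with f = -15376 < 0, so this is not the minimum. Hence lambda > 0 and x + y = 248.
Try x > 0, y > 0 (so mu_x = mu_y = 0): y = lambda, x = lambda => x = y = lambda
x + y = 248 => 2*lambda = 248 => lambda = 124
x* = y* = 124 > 0, consistent with mu_x = mu_y = 0.
(Any feasible point with x = 0 or y = 0 has f = 0 > -15376, so the minimum is not on those boundaries.)
min(-xy) = -15376 (i.e. max xy = 15376)
Multipliers: lambda = 124, mu_x = 0, mu_y = 0
Complementary slackness: lambda*(x + y - 248) = 124*(124 + 124 - 248) = 0, mu_x*x = 0*124 = 0, mu_y*y = 0*124 = 0. Satisfied.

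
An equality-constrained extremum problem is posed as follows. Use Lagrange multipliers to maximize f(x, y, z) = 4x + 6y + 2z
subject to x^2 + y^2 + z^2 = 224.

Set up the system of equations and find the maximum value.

Lagrange conditions: 4 = 2*lambda*x, 6 = 2*lambda*y, 2 = 2*lambda*z
So x:4 = y:6 = z:2, i.e. x = 4t, y = 6t, z = 2t
Constraint: t^2*(4^2 + 6^2 + 2^2) = 224
  t^2 * 56 = 224  =>  t = sqrt(4)
Maximum = 4*4t + 6*6t + 2*2t = 56*sqrt(4) = 112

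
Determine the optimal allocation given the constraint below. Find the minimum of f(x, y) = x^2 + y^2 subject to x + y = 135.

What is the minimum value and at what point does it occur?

Substitute y = 135 - x into f(x,y) = x^2 + y^2:
g(x) = x^2 + (135 - x)^2 = 2x^2 - 270x + 18225
g'(x) = 4x - 270 = 0  =>  x = 135/2
y = 135 - 135/2 = 135/2
Minimum value = (135/2)^2 + (135/2)^2 = 18225/2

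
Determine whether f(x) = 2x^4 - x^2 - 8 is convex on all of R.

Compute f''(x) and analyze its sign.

f(x) = 2x^4 - x^2 - 8
f'(x) = 8x^3 + -2x
f''(x) = 24x^2 + -2
f''(0) = -2 < 0, so not convex near x = 0
Therefore, f is not globally convex on R.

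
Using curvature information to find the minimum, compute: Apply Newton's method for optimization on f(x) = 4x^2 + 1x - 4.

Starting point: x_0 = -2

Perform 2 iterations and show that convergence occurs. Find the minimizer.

f(x) = 4x^2 + 1x - 4, f'(x) = 8x + (1), f''(x) = 8
Step 1: f'(-2) = -15, x_1 = -2 - -15/8 = -1/8
Step 2: f'(-1/8) = 0, x_2 = -1/8 (converged)
Newton's method converges in 1 step for quadratics.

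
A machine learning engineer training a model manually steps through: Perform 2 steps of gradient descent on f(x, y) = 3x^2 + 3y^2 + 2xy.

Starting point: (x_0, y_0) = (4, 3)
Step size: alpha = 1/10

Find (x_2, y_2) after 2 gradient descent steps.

f(x,y) = 3x^2 + 3y^2 + 2xy
grad_x = 6x + 2y, grad_y = 6y + 2x
Step 1: grad = (30, 26), (1, 2/5)
Step 2: grad = (34/5, 22/5), (8/25, -1/25)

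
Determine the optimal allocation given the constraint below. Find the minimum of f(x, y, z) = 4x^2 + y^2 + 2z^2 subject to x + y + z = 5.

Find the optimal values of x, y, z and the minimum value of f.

Using Lagrange multipliers on f = 4x^2 + y^2 + 2z^2 with constraint x + y + z = 5:
Conditions: 2*4*x = lambda, 2*1*y = lambda, 2*2*z = lambda
So x = lambda/8, y = lambda/2, z = lambda/4
Substituting into constraint: lambda * (7/8) = 5
lambda = 40/7
x = 5/7, y = 20/7, z = 10/7
Minimum value = 100/7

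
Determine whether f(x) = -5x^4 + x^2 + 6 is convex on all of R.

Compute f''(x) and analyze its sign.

f(x) = -5x^4 + x^2 + 6
f'(x) = -20x^3 + 2x
f''(x) = -60x^2 + 2
f''(x) = -60x^2 + 2 -> -inf as |x| -> inf
Therefore, f is not globally convex on R.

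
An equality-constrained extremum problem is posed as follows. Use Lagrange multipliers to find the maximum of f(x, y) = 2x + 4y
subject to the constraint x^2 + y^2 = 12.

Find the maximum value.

Set up Lagrange conditions: grad f = lambda * grad g
  2 = 2*lambda*x
  4 = 2*lambda*y
From these: x/y = 2/4, so x = 2t, y = 4t for some t.
Substitute into constraint: (2t)^2 + (4t)^2 = 12
  t^2 * 20 = 12
  t = sqrt(12/20)
Maximum = 2*x + 4*y = (2^2 + 4^2)*t = 20 * sqrt(12/20) = sqrt(240)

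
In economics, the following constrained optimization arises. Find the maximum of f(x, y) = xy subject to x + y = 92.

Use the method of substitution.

Substitute y = 92 - x into f(x,y) = xy:
g(x) = x(92 - x) = 92x - x^2
g'(x) = 92 - 2x = 0  =>  x = 46
y = 92 - 46 = 46
Maximum value = 46 * 46 = 2116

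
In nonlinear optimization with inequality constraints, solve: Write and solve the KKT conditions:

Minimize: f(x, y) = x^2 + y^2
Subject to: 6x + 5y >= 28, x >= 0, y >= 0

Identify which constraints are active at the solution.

KKT conditions for min x^2 + y^2 s.t. 6x + 5y >= 28, x >= 0, y >= 0:
Stationarity: 2x = mu*6 + mu_x, 2y = mu*5 + mu_y, with mu, mu_x, mu_y >= 0
Complementary slackness: mu*(6x + 5y - 28) = 0, mu_x*x = 0, mu_y*y = 0
(0, 0) is infeasible (6*0 + 5*0 < 28), so if mu = 0 stationarity would force x = mu_x/2 >= 0, y = mu_y/2 >= 0 with mu_x*x = mu_y*y = 0, i.e. x = y = 0: contradiction. Hence mu > 0 and 6x + 5y = 28 is active.
Try x > 0, y > 0 (so mu_x = mu_y = 0): x = 6*mu/2, y = 5*mu/2
Substitute: 6*(6*mu/2) + 5*(5*mu/2) = 28
  mu*61/2 = 28 => mu = 56/61
x* = 168/61 > 0, y* = 140/61 > 0, consistent with mu_x = mu_y = 0.
f is convex and the constraints are linear, so this KKT point is the global minimum.
f* = 784/61
Active constraints: 6x + 5y >= 28 (holds with equality, mu = 56/61 > 0); x >= 0 and y >= 0 are inactive (mu_x = mu_y = 0).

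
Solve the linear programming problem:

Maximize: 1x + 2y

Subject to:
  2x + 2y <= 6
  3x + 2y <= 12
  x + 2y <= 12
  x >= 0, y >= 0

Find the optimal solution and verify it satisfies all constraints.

Feasible vertices: (0, 0), (0, 3), (3, 0)
Objective 1x + 2y at each vertex:
  (0, 0): 0
  (0, 3): 6
  (3, 0): 3
Maximum is 6 at (0, 3).
Verify constraints at (x, y) = (0, 3):
  2*0 + 2*3 = 6 <= 6 (active)
  3*0 + 2*3 = 6 <= 12
  1*0 + 2*3 = 6 <= 12
  x = 0 >= 0, y = 3 >= 0. All constraints satisfied.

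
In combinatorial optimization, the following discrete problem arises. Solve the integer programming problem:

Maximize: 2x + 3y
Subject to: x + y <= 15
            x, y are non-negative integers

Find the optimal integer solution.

Objective: 2x + 3y, constraint: x + y <= 15
Coefficient of y is 3 > coefficient of x is 2, so allocate the entire budget to y.
Optimal: x = 0, y = 15, value = 45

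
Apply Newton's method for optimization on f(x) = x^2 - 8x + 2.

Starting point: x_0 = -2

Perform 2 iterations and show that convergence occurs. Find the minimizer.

f(x) = x^2 - 8x + 2, f'(x) = 2x + (-8), f''(x) = 2
Step 1: f'(-2) = -12, x_1 = -2 - -12/2 = 4
Step 2: f'(4) = 0, x_2 = 4 (converged)
Newton's method converges in 1 step for quadratics.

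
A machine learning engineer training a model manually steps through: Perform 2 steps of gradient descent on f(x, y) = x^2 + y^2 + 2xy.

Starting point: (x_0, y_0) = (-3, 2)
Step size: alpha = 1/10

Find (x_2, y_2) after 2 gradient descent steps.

f(x,y) = x^2 + y^2 + 2xy
grad_x = 2x + 2y, grad_y = 2y + 2x
Step 1: grad = (-2, -2), (-14/5, 11/5)
Step 2: grad = (-6/5, -6/5), (-67/25, 58/25)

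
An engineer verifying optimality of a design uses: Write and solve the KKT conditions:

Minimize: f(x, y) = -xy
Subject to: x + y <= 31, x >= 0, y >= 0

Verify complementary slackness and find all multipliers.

Problem: min -xy s.t. x + y <= 31 (multiplier lambda), x >= 0 (mu_x), y >= 0 (mu_y)
KKT stationarity: -y + lambda - mu_x = 0, -x + lambda - mu_y = 0, with lambda, mu_x, mu_y >= 0
Complementary slackness: lambda*(x + y - 31) = 0, mu_x*x = 0, mu_y*y = 0
If lambda = 0: y = -mu_x <= 0 and x = -mu_y <= 0 force x = y = 0 with f = 0; but x = y = 31/2 is feasible with f = -961/4 < 0, so this is not the minimum. Hence lambda > 0 and x + y = 31.
Try x > 0, y > 0 (so mu_x = mu_y = 0): y = lambda, x = lambda => x = y = lambda
x + y = 31 => 2*lambda = 31 => lambda = 31/2
x* = y* = 31/2 > 0, consistent with mu_x = mu_y = 0.
(Any feasible point with x = 0 or y = 0 has f = 0 > -961/4, so the minimum is not on those boundaries.)
min(-xy) = -961/4 (i.e. max xy = 961/4)
Multipliers: lambda = 31/2, mu_x = 0, mu_y = 0
Complementary slackness: lambda*(x + y - 31) = 31/2*(31/2 + 31/2 - 31) = 0, mu_x*x = 0*31/2 = 0, mu_y*y = 0*31/2 = 0. Satisfied.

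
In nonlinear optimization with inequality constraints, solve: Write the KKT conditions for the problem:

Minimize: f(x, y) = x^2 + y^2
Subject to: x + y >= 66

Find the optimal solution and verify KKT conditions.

KKT conditions for min x^2 + y^2 s.t. x + y >= 66:
Stationarity: 2x = mu, 2y = mu
So x = y = mu/2.
Complementary slackness: mu*(x + y - 66) = 0
Primal feasibility: x + y >= 66; dual feasibility: mu >= 0
If mu = 0 then x = y = 0, but 0 + 0 < 66 is infeasible, so the constraint is active.
Constraint active: x + y = 2*(mu/2) = 66 => mu = 66
x = y = 33, f = 2178
Verify: stationarity 2*33 = 66 = mu; primal 33 + 33 = 66 >= 66; dual mu = 66 >= 0; complementary slackness 66*(66 - 66) = 0. All KKT conditions hold.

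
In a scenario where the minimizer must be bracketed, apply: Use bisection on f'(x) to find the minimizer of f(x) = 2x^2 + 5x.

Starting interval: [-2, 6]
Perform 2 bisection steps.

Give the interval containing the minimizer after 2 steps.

Finding critical point of f(x) = 2x^2 + 5x using bisection on f'(x) = 4x + 5.
f'(x) = 0 when x = -5/4.
Starting interval: [-2, 6]
Step 1: mid = 2, f'(mid) = 13, new interval = [-2, 2]
Step 2: mid = 0, f'(mid) = 5, new interval = [-2, 0]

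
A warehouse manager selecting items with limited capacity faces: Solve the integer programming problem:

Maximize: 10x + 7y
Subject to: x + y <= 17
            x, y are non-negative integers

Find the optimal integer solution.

Objective: 10x + 7y, constraint: x + y <= 17
Coefficient of x is 10 >= coefficient of y is 7, so allocate the entire budget to x.
Optimal: x = 17, y = 0, value = 170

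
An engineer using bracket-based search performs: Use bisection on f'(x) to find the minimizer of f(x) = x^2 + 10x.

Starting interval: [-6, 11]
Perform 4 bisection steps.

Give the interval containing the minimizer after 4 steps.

Finding critical point of f(x) = x^2 + 10x using bisection on f'(x) = 2x + 10.
f'(x) = 0 when x = -5.
Starting interval: [-6, 11]
Step 1: mid = 5/2, f'(mid) = 15, new interval = [-6, 5/2]
Step 2: mid = -7/4, f'(mid) = 13/2, new interval = [-6, -7/4]
Step 3: mid = -31/8, f'(mid) = 9/4, new interval = [-6, -31/8]
Step 4: mid = -79/16, f'(mid) = 1/8, new interval = [-6, -79/16]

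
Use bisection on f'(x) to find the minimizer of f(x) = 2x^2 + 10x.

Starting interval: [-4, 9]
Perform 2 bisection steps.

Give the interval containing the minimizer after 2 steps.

Finding critical point of f(x) = 2x^2 + 10x using bisection on f'(x) = 4x + 10.
f'(x) = 0 when x = -5/2.
Starting interval: [-4, 9]
Step 1: mid = 5/2, f'(mid) = 20, new interval = [-4, 5/2]
Step 2: mid = -3/4, f'(mid) = 7, new interval = [-4, -3/4]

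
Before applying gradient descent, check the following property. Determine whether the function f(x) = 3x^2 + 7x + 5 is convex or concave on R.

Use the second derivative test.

f(x) = 3x^2 + 7x + 5
f'(x) = 6x + 7
f''(x) = 6
Since f''(x) = 6 > 0 for all x, f is convex on R.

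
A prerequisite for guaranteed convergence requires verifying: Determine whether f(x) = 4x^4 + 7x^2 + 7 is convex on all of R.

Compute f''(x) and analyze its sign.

f(x) = 4x^4 + 7x^2 + 7
f'(x) = 16x^3 + 14x
f''(x) = 48x^2 + 14
f''(x) = 48x^2 + 14 >= 14 > 0 for all x
Therefore, f is convex on R.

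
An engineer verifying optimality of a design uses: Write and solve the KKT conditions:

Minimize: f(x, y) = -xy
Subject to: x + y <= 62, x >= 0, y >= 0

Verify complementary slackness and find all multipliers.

Problem: min -xy s.t. x + y <= 62 (multiplier lambda), x >= 0 (mu_x), y >= 0 (mu_y)
KKT stationarity: -y + lambda - mu_x = 0, -x + lambda - mu_y = 0, with lambda, mu_x, mu_y >= 0
Complementary slackness: lambda*(x + y - 62) = 0, mu_x*x = 0, mu_y*y = 0
If lambda = 0: y = -mu_x <= 0 and x = -mu_y <= 0 force x = y = 0 with f = 0; but x = y = 31 is feasible with f = -961 < 0, so this is not the minimum. Hence lambda > 0 and x + y = 62.
Try x > 0, y > 0 (so mu_x = mu_y = 0): y = lambda, x = lambda => x = y = lambda
x + y = 62 => 2*lambda = 62 => lambda = 31
x* = y* = 31 > 0, consistent with mu_x = mu_y = 0.
(Any feasible point with x = 0 or y = 0 has f = 0 > -961, so the minimum is not on those boundaries.)
min(-xy) = -961 (i.e. max xy = 961)
Multipliers: lambda = 31, mu_x = 0, mu_y = 0
Complementary slackness: lambda*(x + y - 62) = 31*(31 + 31 - 62) = 0, mu_x*x = 0*31 = 0, mu_y*y = 0*31 = 0. Satisfied.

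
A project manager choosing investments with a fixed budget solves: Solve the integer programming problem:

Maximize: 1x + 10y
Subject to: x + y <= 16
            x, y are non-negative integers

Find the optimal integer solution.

Objective: 1x + 10y, constraint: x + y <= 16
Coefficient of y is 10 > coefficient of x is 1, so allocate the entire budget to y.
Optimal: x = 0, y = 16, value = 160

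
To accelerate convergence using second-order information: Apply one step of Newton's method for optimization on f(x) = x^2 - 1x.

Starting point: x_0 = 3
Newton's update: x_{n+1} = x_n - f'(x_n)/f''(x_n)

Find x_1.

f(x) = x^2 - 1x
f'(x) = 2x + (-1), f''(x) = 2
Newton step: x_1 = x_0 - f'(x_0)/f''(x_0)
f'(3) = 5
x_1 = 3 - 5/2 = 1/2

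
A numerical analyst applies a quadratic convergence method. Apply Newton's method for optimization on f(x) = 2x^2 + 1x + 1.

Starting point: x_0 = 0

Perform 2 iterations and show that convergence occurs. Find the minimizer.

f(x) = 2x^2 + 1x + 1, f'(x) = 4x + (1), f''(x) = 4
Step 1: f'(0) = 1, x_1 = 0 - 1/4 = -1/4
Step 2: f'(-1/4) = 0, x_2 = -1/4 (converged)
Newton's method converges in 1 step for quadratics.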